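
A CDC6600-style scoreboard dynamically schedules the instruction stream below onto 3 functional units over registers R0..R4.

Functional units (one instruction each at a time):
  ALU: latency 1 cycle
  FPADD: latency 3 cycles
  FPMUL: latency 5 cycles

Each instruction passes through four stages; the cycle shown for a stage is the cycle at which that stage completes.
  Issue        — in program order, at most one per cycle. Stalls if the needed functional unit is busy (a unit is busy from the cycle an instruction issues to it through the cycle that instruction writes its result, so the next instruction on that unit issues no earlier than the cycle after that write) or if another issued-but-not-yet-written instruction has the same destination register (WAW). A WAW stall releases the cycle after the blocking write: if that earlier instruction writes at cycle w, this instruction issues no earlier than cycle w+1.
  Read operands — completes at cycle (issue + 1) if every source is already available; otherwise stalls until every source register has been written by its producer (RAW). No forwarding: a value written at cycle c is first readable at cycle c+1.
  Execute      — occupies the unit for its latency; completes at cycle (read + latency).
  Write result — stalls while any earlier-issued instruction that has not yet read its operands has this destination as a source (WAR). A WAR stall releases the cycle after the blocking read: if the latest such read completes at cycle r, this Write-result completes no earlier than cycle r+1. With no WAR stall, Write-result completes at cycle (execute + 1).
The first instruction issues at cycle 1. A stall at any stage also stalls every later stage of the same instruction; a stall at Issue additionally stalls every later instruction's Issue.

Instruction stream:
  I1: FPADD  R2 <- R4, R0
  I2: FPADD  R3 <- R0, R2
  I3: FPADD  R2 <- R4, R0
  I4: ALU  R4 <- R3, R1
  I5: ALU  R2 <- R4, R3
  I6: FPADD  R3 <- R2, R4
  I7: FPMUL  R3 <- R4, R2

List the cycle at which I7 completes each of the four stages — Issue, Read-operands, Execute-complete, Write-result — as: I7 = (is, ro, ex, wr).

I7 = (28, 29, 34, 35)

1) issue 1, read 2, done 5, write 6
2) issue 7, read 8, done 11, write 12  <struct: FPADD busy until I1 writes@6>
3) issue 13, read 14, done 17, write 18  <struct: FPADD busy until I2 writes@12>
4) issue 14, read 15, done 16, write 17
5) issue 19, read 20, done 21, write 22  <WAW R2: wait I3 write@18>
6) issue 20, read 23, done 26, write 27  <RAW R2: wait I5 write@22>
7) issue 28, read 29, done 34, write 35  <WAW R3: wait I6 write@27>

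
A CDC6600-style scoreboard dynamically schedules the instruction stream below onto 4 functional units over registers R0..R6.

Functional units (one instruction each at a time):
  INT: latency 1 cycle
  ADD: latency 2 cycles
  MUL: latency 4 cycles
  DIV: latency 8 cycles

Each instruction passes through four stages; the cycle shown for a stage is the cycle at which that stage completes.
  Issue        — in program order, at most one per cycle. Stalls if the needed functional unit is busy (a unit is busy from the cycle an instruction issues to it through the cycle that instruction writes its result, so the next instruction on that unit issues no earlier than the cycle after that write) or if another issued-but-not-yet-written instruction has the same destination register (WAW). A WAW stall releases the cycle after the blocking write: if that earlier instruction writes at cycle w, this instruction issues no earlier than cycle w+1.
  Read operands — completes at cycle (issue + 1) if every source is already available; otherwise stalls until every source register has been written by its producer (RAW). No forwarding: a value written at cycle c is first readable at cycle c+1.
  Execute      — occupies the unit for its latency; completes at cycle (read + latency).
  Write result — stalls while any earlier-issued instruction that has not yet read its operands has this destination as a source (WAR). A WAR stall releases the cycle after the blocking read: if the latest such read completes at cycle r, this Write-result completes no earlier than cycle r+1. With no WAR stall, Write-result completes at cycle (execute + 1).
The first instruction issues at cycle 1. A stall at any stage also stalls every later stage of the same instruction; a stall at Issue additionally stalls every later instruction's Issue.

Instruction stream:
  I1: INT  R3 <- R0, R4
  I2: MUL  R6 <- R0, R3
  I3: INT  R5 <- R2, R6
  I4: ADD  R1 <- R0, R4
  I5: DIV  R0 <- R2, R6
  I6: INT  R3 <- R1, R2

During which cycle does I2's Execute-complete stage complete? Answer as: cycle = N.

  I1 | 1 | 2 | 3 | 4
  I2 | 2 | 5 | 9 | 10   RAW R3: wait I1 write@4
  I3 | 5 | 11 | 12 | 13   struct: INT busy until I1 writes@4 · RAW R6: wait I2 write@10
  I4 | 6 | 7 | 9 | 10
  I5 | 7 | 11 | 19 | 20   RAW R6: wait I2 write@10
  I6 | 14 | 15 | 16 | 17   struct: INT busy until I3 writes@13

cycle = 9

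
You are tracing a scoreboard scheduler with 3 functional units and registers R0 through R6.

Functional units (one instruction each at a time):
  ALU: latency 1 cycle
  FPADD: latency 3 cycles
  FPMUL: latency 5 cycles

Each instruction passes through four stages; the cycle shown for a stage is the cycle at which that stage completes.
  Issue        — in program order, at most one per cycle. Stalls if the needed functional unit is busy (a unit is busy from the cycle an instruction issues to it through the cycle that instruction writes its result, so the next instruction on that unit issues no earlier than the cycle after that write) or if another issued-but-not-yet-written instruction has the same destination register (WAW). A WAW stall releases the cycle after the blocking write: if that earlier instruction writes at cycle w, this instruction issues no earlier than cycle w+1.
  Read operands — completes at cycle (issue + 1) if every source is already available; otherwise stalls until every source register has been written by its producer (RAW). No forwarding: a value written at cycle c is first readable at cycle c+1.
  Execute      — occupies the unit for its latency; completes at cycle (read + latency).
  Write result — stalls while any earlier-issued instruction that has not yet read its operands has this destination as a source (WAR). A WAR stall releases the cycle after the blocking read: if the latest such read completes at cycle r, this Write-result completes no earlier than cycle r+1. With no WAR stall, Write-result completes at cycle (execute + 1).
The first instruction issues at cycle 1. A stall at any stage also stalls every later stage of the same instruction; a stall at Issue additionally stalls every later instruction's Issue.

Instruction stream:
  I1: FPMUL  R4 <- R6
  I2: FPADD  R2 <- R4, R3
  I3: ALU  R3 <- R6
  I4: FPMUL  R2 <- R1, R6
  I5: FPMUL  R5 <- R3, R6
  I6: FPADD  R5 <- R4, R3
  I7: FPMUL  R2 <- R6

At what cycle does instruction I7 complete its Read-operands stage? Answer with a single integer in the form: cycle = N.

I1: IS=1 RO=2 EX=7 WR=8
I2: IS=2 RO=9 EX=12 WR=13  [RAW R4: wait I1 write@8]
I3: IS=3 RO=4 EX=5 WR=10  [WAR R3: wait I2 read@9]
I4: IS=14 RO=15 EX=20 WR=21  [WAW R2: wait I2 write@13]
I5: IS=22 RO=23 EX=28 WR=29  [struct: FPMUL busy until I4 writes@21]
I6: IS=30 RO=31 EX=34 WR=35  [WAW R5: wait I5 write@29]
I7: IS=31 RO=32 EX=37 WR=38

cycle = 32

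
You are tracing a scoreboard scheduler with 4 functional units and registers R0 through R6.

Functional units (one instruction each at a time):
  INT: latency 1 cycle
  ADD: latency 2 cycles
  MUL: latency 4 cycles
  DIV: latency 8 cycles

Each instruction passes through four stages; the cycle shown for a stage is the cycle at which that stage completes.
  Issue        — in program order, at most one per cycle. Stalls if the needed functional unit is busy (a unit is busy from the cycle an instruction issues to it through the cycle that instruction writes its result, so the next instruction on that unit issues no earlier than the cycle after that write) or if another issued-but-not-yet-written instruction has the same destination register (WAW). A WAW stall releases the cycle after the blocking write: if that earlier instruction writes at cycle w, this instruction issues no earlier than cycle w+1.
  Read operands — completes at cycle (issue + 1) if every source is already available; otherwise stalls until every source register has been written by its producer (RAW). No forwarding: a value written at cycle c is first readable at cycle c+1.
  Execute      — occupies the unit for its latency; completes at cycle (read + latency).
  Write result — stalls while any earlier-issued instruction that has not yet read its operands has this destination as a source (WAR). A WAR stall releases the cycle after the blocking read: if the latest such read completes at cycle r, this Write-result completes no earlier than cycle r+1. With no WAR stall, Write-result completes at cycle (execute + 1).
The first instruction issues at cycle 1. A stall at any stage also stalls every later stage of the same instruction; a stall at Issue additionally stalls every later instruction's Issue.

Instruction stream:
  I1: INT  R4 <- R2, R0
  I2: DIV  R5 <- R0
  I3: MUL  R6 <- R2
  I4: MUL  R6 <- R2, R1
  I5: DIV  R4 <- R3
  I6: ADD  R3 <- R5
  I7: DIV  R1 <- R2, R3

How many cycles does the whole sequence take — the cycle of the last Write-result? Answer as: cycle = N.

cycle = 34

[1] issue I1 (INT)
[2] I1 read-ops | issue I2 (DIV)
[3] I1 finished on INT | I2 read-ops | issue I3 (MUL)
[4] I1→R4 | I3 read-ops
[8] I3 finished on MUL
[9] I3→R6
[10] issue I4 (MUL)
[11] I2 finished on DIV | I4 read-ops
[12] I2→R5
[13] issue I5 (DIV)
[14] I5 read-ops | issue I6 (ADD)
[15] I4 finished on MUL | I6 read-ops
[16] I4→R6
[17] I6 finished on ADD
[18] I6→R3
[22] I5 finished on DIV
[23] I5→R4
[24] issue I7 (DIV)
[25] I7 read-ops
[33] I7 finished on DIV
[34] I7→R1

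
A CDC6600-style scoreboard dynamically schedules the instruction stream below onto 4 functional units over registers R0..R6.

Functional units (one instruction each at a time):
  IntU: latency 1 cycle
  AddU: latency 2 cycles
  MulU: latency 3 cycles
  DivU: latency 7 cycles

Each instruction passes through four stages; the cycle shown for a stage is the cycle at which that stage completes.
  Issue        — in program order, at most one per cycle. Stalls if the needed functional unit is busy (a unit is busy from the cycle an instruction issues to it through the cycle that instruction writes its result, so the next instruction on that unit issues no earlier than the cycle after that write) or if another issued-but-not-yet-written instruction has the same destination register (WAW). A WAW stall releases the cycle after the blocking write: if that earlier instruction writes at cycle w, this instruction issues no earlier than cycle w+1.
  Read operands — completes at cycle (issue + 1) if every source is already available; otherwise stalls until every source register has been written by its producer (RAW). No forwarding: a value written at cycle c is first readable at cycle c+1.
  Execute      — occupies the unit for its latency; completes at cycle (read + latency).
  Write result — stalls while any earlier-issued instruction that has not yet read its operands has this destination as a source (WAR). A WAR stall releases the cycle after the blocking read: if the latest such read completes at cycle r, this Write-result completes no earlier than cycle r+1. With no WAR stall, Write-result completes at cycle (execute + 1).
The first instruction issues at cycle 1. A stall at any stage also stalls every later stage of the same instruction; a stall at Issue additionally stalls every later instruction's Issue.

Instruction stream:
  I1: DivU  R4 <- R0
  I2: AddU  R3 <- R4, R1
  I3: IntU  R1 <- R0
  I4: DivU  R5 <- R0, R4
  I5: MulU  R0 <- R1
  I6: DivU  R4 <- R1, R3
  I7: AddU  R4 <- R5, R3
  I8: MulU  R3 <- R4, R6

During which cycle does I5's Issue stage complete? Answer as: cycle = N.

t=1  I1 dispatched to DivU
t=2  I1 operands ready | I2 dispatched to AddU
t=3  I3 dispatched to IntU
t=4  I3 operands ready
t=5  I3 complete
t=9  I1 complete
t=10  R4←I1
t=11  I2 operands ready | I4 dispatched to DivU
t=12  R1←I3 | I4 operands ready | I5 dispatched to MulU
t=13  I2 complete | I5 operands ready
t=14  R3←I2
t=16  I5 complete
t=17  R0←I5
t=19  I4 complete
t=20  R5←I4
t=21  I6 dispatched to DivU
t=22  I6 operands ready
t=29  I6 complete
t=30  R4←I6
t=31  I7 dispatched to AddU
t=32  I7 operands ready | I8 dispatched to MulU
t=34  I7 complete
t=35  R4←I7
t=36  I8 operands ready
t=39  I8 complete
t=40  R3←I8

cycle = 12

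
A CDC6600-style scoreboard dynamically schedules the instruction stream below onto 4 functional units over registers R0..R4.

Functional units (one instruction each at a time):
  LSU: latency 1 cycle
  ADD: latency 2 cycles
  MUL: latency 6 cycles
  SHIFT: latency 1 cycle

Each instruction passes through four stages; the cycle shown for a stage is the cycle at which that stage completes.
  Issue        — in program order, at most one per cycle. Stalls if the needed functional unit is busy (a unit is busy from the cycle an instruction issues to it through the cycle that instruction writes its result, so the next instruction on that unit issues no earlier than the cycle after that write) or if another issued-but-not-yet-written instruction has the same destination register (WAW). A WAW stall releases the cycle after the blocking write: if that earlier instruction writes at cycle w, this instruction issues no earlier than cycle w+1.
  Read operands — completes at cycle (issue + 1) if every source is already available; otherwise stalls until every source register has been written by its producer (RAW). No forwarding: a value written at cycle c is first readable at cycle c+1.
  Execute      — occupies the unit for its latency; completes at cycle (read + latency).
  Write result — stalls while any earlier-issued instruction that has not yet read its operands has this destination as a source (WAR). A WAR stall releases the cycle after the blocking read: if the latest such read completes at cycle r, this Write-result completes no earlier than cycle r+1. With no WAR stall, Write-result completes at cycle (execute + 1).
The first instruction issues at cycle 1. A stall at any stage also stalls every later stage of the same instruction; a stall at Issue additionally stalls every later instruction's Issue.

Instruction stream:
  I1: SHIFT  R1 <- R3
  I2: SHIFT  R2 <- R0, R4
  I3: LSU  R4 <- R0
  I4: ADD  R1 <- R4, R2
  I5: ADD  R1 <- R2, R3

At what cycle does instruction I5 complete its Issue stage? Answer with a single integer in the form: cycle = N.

I1: IS=1 RO=2 EX=3 WR=4
I2: IS=5 RO=6 EX=7 WR=8  [struct: SHIFT busy until I1 writes@4]
I3: IS=6 RO=7 EX=8 WR=9
I4: IS=7 RO=10 EX=12 WR=13  [RAW R4: wait I3 write@9]
I5: IS=14 RO=15 EX=17 WR=18  [struct: ADD busy until I4 writes@13]

cycle = 14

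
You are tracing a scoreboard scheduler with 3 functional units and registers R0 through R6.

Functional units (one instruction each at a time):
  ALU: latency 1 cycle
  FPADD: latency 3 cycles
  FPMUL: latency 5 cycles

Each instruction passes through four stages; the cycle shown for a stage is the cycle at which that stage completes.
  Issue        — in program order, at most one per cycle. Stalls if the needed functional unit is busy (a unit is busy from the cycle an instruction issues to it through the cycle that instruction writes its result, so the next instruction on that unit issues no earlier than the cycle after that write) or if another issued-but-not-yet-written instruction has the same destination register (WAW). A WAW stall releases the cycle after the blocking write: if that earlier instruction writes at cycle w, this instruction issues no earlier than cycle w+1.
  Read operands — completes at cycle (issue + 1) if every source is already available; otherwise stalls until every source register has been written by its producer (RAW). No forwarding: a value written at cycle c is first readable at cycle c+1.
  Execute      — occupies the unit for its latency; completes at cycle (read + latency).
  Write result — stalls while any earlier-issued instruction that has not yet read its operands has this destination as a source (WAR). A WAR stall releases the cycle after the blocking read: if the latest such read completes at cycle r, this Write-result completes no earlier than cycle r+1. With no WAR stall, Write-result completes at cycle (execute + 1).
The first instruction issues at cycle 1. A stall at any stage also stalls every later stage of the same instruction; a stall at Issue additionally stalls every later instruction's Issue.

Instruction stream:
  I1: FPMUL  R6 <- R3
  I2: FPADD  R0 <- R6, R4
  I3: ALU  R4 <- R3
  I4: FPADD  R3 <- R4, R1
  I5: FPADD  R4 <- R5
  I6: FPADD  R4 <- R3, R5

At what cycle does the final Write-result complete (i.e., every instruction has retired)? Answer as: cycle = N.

cycle = 31

[1] I1 dispatched to FPMUL
[2] I1 operands ready · I2 dispatched to FPADD
[3] I3 dispatched to ALU
[4] I3 operands ready
[5] I3 complete
[7] I1 complete
[8] R6←I1
[9] I2 operands ready
[10] R4←I3
[12] I2 complete
[13] R0←I2
[14] I4 dispatched to FPADD
[15] I4 operands ready
[18] I4 complete
[19] R3←I4
[20] I5 dispatched to FPADD
[21] I5 operands ready
[24] I5 complete
[25] R4←I5
[26] I6 dispatched to FPADD
[27] I6 operands ready
[30] I6 complete
[31] R4←I6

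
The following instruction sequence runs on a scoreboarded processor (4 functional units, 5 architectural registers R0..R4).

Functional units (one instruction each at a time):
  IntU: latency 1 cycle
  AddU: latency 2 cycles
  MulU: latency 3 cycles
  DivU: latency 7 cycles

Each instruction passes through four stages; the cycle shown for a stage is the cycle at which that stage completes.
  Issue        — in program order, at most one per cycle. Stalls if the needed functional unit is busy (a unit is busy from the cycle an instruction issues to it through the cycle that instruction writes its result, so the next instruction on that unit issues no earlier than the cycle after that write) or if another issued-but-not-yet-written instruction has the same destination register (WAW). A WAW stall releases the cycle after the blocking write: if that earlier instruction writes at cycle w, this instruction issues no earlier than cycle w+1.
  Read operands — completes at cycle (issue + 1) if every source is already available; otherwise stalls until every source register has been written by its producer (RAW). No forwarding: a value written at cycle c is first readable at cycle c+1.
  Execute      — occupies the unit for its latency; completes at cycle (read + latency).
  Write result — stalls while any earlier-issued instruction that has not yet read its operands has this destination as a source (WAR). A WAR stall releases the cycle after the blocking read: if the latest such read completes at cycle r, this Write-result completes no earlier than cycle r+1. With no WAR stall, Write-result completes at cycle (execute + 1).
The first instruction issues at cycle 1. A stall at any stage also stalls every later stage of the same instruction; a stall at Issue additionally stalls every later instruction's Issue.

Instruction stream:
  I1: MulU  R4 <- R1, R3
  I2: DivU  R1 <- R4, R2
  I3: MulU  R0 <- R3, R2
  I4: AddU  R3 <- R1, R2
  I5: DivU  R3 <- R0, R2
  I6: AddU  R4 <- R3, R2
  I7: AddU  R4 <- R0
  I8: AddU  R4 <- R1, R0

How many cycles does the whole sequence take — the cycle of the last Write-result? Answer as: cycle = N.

cycle 1: I1 issues→MulU
cycle 2: I1 reads, I2 issues→DivU
cycle 5: I1 exec-done
cycle 6: I1 writes R4
cycle 7: I2 reads, I3 issues→MulU
cycle 8: I3 reads, I4 issues→AddU
cycle 11: I3 exec-done
cycle 12: I3 writes R0
cycle 14: I2 exec-done
cycle 15: I2 writes R1
cycle 16: I4 reads
cycle 18: I4 exec-done
cycle 19: I4 writes R3
cycle 20: I5 issues→DivU
cycle 21: I5 reads, I6 issues→AddU
cycle 28: I5 exec-done
cycle 29: I5 writes R3
cycle 30: I6 reads
cycle 32: I6 exec-done
cycle 33: I6 writes R4
cycle 34: I7 issues→AddU
cycle 35: I7 reads
cycle 37: I7 exec-done
cycle 38: I7 writes R4
cycle 39: I8 issues→AddU
cycle 40: I8 reads
cycle 42: I8 exec-done
cycle 43: I8 writes R4

cycle = 43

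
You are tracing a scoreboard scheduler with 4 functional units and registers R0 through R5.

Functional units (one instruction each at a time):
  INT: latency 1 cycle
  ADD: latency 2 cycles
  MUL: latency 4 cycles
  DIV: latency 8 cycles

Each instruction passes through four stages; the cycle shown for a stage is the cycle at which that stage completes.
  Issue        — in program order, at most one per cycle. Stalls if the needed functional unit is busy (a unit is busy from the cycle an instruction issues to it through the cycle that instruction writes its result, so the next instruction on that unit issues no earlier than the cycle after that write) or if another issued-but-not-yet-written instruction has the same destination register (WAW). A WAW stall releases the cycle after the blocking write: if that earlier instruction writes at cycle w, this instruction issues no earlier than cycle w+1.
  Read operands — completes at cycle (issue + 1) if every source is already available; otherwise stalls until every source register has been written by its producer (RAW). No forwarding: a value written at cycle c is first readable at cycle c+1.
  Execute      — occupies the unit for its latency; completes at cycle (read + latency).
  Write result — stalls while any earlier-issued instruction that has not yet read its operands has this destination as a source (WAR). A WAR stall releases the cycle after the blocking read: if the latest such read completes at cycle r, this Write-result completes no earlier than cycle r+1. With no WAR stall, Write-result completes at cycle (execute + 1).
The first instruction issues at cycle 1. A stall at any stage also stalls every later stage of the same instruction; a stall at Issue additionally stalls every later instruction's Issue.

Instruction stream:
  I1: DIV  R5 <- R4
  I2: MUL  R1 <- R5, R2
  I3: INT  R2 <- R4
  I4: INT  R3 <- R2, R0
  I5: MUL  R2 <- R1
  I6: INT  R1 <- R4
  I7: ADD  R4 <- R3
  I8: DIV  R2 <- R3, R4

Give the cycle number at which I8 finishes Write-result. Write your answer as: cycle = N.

[1] I1 issues→DIV
[2] I1 reads · I2 issues→MUL
[3] I3 issues→INT
[4] I3 reads
[5] I3 exec-done
[10] I1 exec-done
[11] I1 writes R5
[12] I2 reads
[13] I3 writes R2
[14] I4 issues→INT
[15] I4 reads
[16] I2 exec-done · I4 exec-done
[17] I2 writes R1 · I4 writes R3
[18] I5 issues→MUL
[19] I5 reads · I6 issues→INT
[20] I6 reads · I7 issues→ADD
[21] I6 exec-done · I7 reads
[22] I6 writes R1
[23] I5 exec-done · I7 exec-done
[24] I5 writes R2 · I7 writes R4
[25] I8 issues→DIV
[26] I8 reads
[34] I8 exec-done
[35] I8 writes R2

cycle = 35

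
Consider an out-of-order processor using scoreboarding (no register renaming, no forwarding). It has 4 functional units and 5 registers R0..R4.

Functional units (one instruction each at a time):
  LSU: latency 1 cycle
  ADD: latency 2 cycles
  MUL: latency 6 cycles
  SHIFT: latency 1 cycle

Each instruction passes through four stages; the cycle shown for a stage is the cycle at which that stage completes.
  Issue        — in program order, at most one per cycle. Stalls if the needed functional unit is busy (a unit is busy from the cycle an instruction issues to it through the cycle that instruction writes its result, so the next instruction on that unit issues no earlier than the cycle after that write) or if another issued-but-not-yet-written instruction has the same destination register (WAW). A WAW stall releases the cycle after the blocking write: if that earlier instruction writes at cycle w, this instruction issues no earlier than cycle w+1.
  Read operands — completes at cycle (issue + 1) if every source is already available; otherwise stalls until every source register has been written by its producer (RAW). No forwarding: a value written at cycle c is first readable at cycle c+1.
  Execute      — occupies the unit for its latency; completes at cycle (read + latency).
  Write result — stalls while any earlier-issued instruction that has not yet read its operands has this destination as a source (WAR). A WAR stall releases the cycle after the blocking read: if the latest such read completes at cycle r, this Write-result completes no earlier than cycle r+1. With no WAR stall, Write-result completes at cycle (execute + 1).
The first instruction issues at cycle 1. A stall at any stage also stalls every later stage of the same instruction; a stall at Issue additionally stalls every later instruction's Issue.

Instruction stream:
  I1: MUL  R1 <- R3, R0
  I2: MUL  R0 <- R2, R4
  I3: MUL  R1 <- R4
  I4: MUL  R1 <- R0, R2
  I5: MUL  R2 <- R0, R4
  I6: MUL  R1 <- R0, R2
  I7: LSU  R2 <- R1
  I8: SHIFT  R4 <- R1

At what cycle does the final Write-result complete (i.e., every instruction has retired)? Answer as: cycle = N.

1) issue 1, read 2, done 8, write 9
2) issue 10, read 11, done 17, write 18  <struct: MUL busy until I1 writes@9>
3) issue 19, read 20, done 26, write 27  <struct: MUL busy until I2 writes@18>
4) issue 28, read 29, done 35, write 36  <struct: MUL busy until I3 writes@27>
5) issue 37, read 38, done 44, write 45  <struct: MUL busy until I4 writes@36>
6) issue 46, read 47, done 53, write 54  <struct: MUL busy until I5 writes@45>
7) issue 47, read 55, done 56, write 57  <RAW R1: wait I6 write@54>
8) issue 48, read 55, done 56, write 57  <RAW R1: wait I6 write@54>

cycle = 57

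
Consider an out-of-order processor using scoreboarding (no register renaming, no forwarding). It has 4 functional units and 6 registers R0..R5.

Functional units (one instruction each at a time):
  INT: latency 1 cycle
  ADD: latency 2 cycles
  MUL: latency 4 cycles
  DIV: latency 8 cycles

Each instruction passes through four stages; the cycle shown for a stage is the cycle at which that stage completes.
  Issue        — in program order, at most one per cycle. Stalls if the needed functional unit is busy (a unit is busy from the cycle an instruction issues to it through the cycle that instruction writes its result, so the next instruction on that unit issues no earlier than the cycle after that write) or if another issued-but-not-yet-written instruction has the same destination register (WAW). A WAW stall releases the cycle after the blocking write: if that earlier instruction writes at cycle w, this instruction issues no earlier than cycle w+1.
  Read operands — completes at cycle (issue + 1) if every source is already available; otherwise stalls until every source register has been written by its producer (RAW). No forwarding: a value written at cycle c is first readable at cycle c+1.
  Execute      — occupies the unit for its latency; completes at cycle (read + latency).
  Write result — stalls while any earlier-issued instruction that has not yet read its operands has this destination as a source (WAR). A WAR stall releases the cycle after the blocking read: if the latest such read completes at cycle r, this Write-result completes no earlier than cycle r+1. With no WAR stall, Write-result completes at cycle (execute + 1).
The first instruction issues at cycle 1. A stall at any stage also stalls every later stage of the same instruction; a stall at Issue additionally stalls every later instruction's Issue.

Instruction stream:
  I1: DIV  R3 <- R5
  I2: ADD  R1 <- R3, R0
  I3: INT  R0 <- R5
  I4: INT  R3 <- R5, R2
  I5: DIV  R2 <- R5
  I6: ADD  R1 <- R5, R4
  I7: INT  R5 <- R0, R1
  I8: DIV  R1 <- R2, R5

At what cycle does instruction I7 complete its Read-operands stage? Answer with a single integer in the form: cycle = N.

I1 -> (1, 2, 10, 11)
I2 -> (2, 12, 14, 15)  // RAW R3: wait I1 write@11
I3 -> (3, 4, 5, 13)  // WAR R0: wait I2 read@12
I4 -> (14, 15, 16, 17)  // struct: INT busy until I3 writes@13
I5 -> (15, 16, 24, 25)
I6 -> (16, 17, 19, 20)
I7 -> (18, 21, 22, 23)  // struct: INT busy until I4 writes@17, RAW R1: wait I6 write@20
I8 -> (26, 27, 35, 36)  // struct: DIV busy until I5 writes@25

cycle = 21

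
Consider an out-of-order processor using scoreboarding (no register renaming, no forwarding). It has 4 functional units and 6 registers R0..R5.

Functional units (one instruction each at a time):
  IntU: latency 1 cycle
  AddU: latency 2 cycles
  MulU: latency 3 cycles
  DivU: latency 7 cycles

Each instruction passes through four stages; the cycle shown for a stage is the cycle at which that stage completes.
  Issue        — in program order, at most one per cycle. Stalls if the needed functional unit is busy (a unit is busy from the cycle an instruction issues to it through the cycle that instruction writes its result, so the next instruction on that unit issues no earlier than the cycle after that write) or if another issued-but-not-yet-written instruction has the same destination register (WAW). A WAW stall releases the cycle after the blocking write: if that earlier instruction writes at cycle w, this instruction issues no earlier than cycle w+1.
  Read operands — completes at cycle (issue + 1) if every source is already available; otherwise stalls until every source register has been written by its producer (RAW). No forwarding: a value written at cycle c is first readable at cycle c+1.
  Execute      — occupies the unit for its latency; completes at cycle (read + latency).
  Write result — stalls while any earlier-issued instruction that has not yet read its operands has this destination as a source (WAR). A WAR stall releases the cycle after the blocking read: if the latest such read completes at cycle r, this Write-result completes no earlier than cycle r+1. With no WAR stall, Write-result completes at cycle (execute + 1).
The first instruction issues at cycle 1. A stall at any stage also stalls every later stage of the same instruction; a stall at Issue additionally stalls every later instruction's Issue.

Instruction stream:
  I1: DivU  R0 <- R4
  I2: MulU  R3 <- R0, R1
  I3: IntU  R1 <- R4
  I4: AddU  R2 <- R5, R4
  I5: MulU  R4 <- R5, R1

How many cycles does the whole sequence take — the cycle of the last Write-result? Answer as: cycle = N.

cycle 1: I1 dispatched to DivU
cycle 2: I1 operands ready; I2 dispatched to MulU
cycle 3: I3 dispatched to IntU
cycle 4: I3 operands ready; I4 dispatched to AddU
cycle 5: I3 complete; I4 operands ready
cycle 7: I4 complete
cycle 8: R2←I4
cycle 9: I1 complete
cycle 10: R0←I1
cycle 11: I2 operands ready
cycle 12: R1←I3
cycle 14: I2 complete
cycle 15: R3←I2
cycle 16: I5 dispatched to MulU
cycle 17: I5 operands ready
cycle 20: I5 complete
cycle 21: R4←I5

cycle = 21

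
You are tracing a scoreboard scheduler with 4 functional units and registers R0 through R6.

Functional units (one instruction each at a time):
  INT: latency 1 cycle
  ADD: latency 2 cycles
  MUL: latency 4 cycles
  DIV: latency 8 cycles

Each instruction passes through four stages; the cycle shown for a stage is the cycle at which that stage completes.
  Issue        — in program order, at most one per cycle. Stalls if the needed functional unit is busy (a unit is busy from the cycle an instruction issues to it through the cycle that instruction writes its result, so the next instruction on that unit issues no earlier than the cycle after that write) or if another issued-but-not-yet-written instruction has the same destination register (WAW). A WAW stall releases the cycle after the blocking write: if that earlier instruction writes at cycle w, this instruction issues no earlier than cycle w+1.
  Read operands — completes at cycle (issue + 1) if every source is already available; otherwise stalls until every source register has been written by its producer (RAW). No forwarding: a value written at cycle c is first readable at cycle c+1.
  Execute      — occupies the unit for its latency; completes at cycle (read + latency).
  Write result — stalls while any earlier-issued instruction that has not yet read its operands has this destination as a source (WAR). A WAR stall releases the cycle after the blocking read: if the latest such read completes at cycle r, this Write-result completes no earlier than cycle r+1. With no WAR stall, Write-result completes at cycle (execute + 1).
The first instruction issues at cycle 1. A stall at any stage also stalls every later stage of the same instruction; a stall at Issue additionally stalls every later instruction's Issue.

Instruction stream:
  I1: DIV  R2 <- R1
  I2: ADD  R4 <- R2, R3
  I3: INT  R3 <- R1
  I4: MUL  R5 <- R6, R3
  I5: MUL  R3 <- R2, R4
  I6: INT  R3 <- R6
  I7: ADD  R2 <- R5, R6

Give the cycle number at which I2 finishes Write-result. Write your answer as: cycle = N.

  I1 | 1 | 2 | 10 | 11
  I2 | 2 | 12 | 14 | 15   RAW R2: wait I1 write@11
  I3 | 3 | 4 | 5 | 13   WAR R3: wait I2 read@12
  I4 | 4 | 14 | 18 | 19   RAW R3: wait I3 write@13
  I5 | 20 | 21 | 25 | 26   struct: MUL busy until I4 writes@19
  I6 | 27 | 28 | 29 | 30   WAW R3: wait I5 write@26
  I7 | 28 | 29 | 31 | 32

cycle = 15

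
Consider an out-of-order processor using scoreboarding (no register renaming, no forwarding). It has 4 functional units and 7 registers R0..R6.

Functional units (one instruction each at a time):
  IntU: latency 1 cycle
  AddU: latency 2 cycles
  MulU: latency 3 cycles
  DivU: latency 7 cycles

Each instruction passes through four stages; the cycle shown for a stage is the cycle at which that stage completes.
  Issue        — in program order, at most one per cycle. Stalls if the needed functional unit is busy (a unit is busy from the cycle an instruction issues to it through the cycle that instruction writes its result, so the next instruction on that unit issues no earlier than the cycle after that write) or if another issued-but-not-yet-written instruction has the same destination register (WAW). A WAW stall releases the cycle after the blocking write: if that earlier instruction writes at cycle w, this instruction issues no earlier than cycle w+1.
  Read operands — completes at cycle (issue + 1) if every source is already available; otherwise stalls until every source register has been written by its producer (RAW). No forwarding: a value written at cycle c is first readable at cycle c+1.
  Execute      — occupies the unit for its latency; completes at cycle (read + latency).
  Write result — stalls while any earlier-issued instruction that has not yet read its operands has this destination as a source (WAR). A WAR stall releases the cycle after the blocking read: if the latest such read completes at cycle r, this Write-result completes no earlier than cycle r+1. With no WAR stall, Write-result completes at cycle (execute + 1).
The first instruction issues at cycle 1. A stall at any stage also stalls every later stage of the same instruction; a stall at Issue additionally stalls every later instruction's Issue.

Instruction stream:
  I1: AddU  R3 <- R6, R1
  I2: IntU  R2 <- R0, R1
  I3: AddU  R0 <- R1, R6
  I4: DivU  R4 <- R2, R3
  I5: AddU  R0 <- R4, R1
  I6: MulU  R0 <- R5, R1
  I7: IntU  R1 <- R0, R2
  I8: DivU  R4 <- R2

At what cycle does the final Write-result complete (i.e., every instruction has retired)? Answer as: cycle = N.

cycle = 32

cycle 1: I1 issues→AddU
cycle 2: I1 reads · I2 issues→IntU
cycle 3: I2 reads
cycle 4: I1 exec-done · I2 exec-done
cycle 5: I1 writes R3 · I2 writes R2
cycle 6: I3 issues→AddU
cycle 7: I3 reads · I4 issues→DivU
cycle 8: I4 reads
cycle 9: I3 exec-done
cycle 10: I3 writes R0
cycle 11: I5 issues→AddU
cycle 15: I4 exec-done
cycle 16: I4 writes R4
cycle 17: I5 reads
cycle 19: I5 exec-done
cycle 20: I5 writes R0
cycle 21: I6 issues→MulU
cycle 22: I6 reads · I7 issues→IntU
cycle 23: I8 issues→DivU
cycle 24: I8 reads
cycle 25: I6 exec-done
cycle 26: I6 writes R0
cycle 27: I7 reads
cycle 28: I7 exec-done
cycle 29: I7 writes R1
cycle 31: I8 exec-done
cycle 32: I8 writes R4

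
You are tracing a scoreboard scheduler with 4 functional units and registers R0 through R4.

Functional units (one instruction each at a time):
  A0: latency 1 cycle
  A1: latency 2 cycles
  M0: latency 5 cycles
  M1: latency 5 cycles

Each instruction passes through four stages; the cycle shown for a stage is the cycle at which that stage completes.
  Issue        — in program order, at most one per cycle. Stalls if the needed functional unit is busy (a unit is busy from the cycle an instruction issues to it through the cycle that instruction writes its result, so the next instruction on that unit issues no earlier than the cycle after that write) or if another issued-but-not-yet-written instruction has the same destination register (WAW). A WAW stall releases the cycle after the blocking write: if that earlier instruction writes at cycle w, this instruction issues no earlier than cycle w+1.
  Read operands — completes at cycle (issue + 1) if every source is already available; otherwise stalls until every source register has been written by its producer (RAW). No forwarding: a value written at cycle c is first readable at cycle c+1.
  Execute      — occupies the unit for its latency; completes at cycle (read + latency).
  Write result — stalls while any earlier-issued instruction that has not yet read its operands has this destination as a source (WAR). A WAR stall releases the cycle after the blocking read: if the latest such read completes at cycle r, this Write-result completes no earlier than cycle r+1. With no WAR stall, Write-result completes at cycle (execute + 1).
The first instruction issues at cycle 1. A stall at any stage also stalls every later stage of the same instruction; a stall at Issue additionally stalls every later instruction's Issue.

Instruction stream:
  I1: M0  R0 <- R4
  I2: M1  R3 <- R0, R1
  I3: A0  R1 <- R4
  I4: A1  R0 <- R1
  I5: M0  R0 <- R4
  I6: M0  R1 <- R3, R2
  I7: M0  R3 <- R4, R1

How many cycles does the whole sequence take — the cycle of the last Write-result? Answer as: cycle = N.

cycle = 38

[1] I1 issues→M0
[2] I1 reads · I2 issues→M1
[3] I3 issues→A0
[4] I3 reads
[5] I3 exec-done
[7] I1 exec-done
[8] I1 writes R0
[9] I2 reads · I4 issues→A1
[10] I3 writes R1
[11] I4 reads
[13] I4 exec-done
[14] I2 exec-done · I4 writes R0
[15] I2 writes R3 · I5 issues→M0
[16] I5 reads
[21] I5 exec-done
[22] I5 writes R0
[23] I6 issues→M0
[24] I6 reads
[29] I6 exec-done
[30] I6 writes R1
[31] I7 issues→M0
[32] I7 reads
[37] I7 exec-done
[38] I7 writes R3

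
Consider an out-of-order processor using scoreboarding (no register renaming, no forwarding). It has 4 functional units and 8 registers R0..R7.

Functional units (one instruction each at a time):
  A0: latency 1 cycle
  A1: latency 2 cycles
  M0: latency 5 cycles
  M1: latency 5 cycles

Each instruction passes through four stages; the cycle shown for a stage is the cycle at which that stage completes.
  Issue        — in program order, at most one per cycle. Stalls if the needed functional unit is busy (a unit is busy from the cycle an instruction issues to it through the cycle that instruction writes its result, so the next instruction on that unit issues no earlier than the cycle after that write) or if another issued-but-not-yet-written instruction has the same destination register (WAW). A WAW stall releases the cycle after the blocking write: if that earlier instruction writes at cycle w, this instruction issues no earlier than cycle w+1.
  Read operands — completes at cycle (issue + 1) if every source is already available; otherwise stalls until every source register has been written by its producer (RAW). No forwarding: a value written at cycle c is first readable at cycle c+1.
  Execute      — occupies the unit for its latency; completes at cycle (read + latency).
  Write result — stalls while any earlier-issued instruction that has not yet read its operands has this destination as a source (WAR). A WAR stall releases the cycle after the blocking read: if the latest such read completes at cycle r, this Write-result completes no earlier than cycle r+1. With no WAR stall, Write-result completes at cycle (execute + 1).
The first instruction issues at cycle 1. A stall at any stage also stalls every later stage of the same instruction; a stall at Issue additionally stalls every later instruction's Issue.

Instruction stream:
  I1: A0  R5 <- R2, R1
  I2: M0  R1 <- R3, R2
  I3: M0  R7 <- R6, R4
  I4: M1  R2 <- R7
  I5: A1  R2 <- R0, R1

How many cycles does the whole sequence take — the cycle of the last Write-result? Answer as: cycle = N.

  I1 | 1 | 2 | 3 | 4
  I2 | 2 | 3 | 8 | 9
  I3 | 10 | 11 | 16 | 17   struct: M0 busy until I2 writes@9
  I4 | 11 | 18 | 23 | 24   RAW R7: wait I3 write@17
  I5 | 25 | 26 | 28 | 29   WAW R2: wait I4 write@24

cycle = 29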